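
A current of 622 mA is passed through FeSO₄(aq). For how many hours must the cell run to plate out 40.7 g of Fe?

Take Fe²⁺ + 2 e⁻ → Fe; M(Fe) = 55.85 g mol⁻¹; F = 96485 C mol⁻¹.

n(Fe) = m/M = 40.7 / 55.85 = 0.7287 mol.
Each Fe atom requires 2 electrons, so n(e⁻) = 2 × 0.7287 = 1.457 mol.
Q = n(e⁻)·F = 1.457 × 96485 = 140600 C.
t = Q/I = 140600 / 0.6220 A = 226100 s = 62.8 h.

62.8 h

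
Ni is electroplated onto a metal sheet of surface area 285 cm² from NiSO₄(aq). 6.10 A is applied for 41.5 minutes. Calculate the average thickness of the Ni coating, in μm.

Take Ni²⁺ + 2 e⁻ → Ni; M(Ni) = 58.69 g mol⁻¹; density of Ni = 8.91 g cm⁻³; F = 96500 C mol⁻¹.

Q = I·t = 6.100 × 2490.0 = 15190 C; n(e⁻) = 0.1574 mol.
n(Ni) = n(e⁻)/2 = 0.07870 mol, so m = 0.07870 × 58.69 = 4.619 g.
Volume = m/ρ = 4.619 / 8.91 = 0.5184 cm³.
Thickness = V/A = 0.5184 / 285 = 0.00182 cm = 18.2 μm.

18.2 μm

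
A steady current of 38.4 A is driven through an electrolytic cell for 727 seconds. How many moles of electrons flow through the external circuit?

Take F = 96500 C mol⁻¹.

Q = I·t = 38.40 A × 727.00 s = 27920 C.
n(e⁻) = Q/F = 27920 / 96500 = 0.289 mol.

0.289 mol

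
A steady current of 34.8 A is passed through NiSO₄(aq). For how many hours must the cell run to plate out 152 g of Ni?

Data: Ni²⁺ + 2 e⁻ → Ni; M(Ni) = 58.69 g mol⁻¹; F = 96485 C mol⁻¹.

n(Ni) = m/M = 152 / 58.69 = 2.590 mol.
Each Ni atom requires 2 electrons, so n(e⁻) = 2 × 2.590 = 5.180 mol.
Q = n(e⁻)·F = 5.180 × 96485 = 499800 C.
t = Q/I = 499800 / 34.80 A = 14360 s = 3.99 h.

3.99 h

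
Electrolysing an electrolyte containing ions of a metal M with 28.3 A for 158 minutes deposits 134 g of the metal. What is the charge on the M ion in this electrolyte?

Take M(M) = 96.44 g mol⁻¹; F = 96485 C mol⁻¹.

Q = I·t = 28.30 A × 9480.0 s = 268300 C, so n(e⁻) = 268300/96485 = 2.781 mol.
n(M) deposited = 134 / 96.44 = 1.389 mol.
Electrons per atom = n(e⁻)/n(M) = 2.781 / 1.389 = 2.00 ≈ 2, so the ion is M²⁺.

+2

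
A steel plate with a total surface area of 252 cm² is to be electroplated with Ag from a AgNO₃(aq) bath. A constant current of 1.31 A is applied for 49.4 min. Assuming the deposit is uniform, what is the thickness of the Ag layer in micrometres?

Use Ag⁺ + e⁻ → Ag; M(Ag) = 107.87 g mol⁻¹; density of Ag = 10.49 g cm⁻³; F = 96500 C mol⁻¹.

16.4 μm

Q = I·t = 1.310 × 2964.0 = 3883 C; n(e⁻) = 0.04024 mol.
n(Ag) = n(e⁻)/1 = 0.04024 mol, so m = 0.04024 × 107.87 = 4.340 g.
Volume = m/ρ = 4.340 / 10.49 = 0.4138 cm³.
Thickness = V/A = 0.4138 / 252 = 0.00164 cm = 16.4 μm.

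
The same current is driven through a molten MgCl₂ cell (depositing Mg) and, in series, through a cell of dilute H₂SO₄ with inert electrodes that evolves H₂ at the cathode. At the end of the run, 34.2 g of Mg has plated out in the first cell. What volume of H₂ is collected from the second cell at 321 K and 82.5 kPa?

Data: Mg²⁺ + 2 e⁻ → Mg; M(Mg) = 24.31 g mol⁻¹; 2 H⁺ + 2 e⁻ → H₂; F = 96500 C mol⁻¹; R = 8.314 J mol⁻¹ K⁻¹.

45.5 L

n(Mg) = 34.2 / 24.31 = 1.407 mol, so n(e⁻) = 2 × 1.407 = 2.814 mol.
The cells are in series, so the same 2.814 mol of electrons passes through the second cell.
2 H⁺ + 2 e⁻ → H₂ — 2 mol e⁻ per mol H₂, so n(H₂) = 2.814/2 = 1.407 mol.
V = nRT/P = (1.407 × 8.314 × 321) / (82.5 × 10³) = 0.0455 m³ = 45.5 L.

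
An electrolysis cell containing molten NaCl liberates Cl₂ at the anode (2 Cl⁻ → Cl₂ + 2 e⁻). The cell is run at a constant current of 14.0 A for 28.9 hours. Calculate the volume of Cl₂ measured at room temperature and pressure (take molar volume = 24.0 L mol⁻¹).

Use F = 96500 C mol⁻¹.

181 L

Q = I·t = 14.00 A × 104040 s = 1457000 C.
n(e⁻) = Q/F = 1457000 / 96500 = 15.09 mol.
2 electrons are transferred per Cl₂ molecule, so n(Cl₂) = 15.09 / 2 = 7.547 mol.
V = n × V_m = 7.547 × 24.0 = 181 L.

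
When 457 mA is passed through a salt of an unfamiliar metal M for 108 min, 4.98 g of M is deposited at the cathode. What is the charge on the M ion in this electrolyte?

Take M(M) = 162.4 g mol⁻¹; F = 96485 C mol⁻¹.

+1

Q = I·t = 0.4570 A × 6480.0 s = 2961 C, so n(e⁻) = 2961/96485 = 0.03069 mol.
n(M) deposited = 4.98 / 162.4 = 0.03067 mol.
Electrons per atom = n(e⁻)/n(M) = 0.03069 / 0.03067 = 1.00 ≈ 1, so the ion is M⁺.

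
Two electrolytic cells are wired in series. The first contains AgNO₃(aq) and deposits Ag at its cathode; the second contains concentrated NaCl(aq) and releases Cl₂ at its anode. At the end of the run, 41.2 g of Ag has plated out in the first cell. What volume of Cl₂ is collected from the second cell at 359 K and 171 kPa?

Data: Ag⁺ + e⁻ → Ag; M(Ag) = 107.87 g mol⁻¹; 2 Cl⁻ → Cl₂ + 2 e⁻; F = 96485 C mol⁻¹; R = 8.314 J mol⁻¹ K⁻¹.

3.33 L

n(Ag) = 41.2 / 107.87 = 0.3819 mol, so n(e⁻) = 1 × 0.3819 = 0.3819 mol.
The cells are in series, so the same 0.3819 mol of electrons passes through the second cell.
2 Cl⁻ → Cl₂ + 2 e⁻ — 2 mol e⁻ per mol Cl₂, so n(Cl₂) = 0.3819/2 = 0.1910 mol.
V = nRT/P = (0.1910 × 8.314 × 359) / (171 × 10³) = 0.00333 m³ = 3.33 L.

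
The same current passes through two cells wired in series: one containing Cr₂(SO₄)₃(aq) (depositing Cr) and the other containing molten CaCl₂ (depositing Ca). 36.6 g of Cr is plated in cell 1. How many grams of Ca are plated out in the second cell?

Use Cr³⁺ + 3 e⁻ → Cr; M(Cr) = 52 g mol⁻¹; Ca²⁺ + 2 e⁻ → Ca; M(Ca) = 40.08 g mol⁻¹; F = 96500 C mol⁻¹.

42.3 g

n(Cr) = 36.6 / 52 = 0.7038 mol.
Since Cr³⁺ + 3 e⁻ → Cr, n(e⁻) passed = 3 × 0.7038 = 2.112 mol.
Cells in series carry the same charge, so the same 2.112 mol of electrons passes through cell 2.
Ca²⁺ + 2 e⁻ → Ca, so n(Ca) = 2.112 / 2 = 1.056 mol.
m(Ca) = 1.056 × 40.08 = 42.3 g.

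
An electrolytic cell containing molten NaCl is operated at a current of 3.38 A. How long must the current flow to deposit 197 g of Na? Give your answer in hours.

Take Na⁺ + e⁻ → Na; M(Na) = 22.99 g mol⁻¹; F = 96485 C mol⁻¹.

67.9 h

n(Na) = m/M = 197 / 22.99 = 8.569 mol.
Each Na atom requires 1 electron, so n(e⁻) = 1 × 8.569 = 8.569 mol.
Q = n(e⁻)·F = 8.569 × 96485 = 826800 C.
t = Q/I = 826800 / 3.380 A = 244600 s = 67.9 h.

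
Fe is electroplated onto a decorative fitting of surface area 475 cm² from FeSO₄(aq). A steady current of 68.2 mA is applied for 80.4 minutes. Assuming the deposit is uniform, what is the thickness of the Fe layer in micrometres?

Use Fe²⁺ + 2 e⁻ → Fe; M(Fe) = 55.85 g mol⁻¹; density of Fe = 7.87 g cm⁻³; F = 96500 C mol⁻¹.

0.255 μm

Q = I·t = 0.06820 × 4824.0 = 329.0 C; n(e⁻) = 0.003409 mol.
n(Fe) = n(e⁻)/2 = 0.001705 mol, so m = 0.001705 × 55.85 = 0.09520 g.
Volume = m/ρ = 0.09520 / 7.87 = 0.01210 cm³.
Thickness = V/A = 0.01210 / 475 = 2.55 × 10⁻⁵ cm = 0.255 μm.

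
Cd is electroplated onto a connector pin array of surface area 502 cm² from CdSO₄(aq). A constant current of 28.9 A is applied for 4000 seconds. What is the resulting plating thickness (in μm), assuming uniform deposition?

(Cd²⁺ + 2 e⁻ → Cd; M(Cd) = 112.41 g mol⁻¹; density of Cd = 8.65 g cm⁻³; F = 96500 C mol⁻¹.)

Q = I·t = 28.90 × 4000.0 = 115600 C; n(e⁻) = 1.198 mol.
n(Cd) = n(e⁻)/2 = 0.5990 mol, so m = 0.5990 × 112.41 = 67.33 g.
Volume = m/ρ = 67.33 / 8.65 = 7.784 cm³.
Thickness = V/A = 7.784 / 502 = 0.0155 cm = 155 μm.

155 μm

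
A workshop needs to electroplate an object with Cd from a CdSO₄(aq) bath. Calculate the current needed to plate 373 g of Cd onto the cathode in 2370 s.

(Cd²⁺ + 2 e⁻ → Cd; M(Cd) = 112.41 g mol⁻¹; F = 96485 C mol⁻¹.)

n(Cd) = 373 / 112.41 = 3.318 mol.
n(e⁻) = 2 × 3.318 = 6.636 mol.
Q = n(e⁻)·F = 6.636 × 96485 = 640300 C.
I = Q/t = 640300 / 2370.0 s = 270 A.

270 A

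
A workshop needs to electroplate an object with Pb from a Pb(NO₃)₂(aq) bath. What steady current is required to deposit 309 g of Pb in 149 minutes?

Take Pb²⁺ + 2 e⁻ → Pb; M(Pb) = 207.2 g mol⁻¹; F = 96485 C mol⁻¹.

n(Pb) = 309 / 207.2 = 1.491 mol.
n(e⁻) = 2 × 1.491 = 2.983 mol.
Q = n(e⁻)·F = 2.983 × 96485 = 287800 C.
I = Q/t = 287800 / 8940.0 s = 32.2 A.

32.2 A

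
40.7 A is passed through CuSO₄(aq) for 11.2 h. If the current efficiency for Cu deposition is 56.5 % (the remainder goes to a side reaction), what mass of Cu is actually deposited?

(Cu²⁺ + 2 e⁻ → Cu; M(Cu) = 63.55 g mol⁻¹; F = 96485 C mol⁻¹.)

305 g

Q = I·t = 40.70 × 40320 = 1641000 C.
n(e⁻) = 1641000/96485 = 17.01 mol; theoretically n(Cu) = 17.01/2 = 8.504 mol, m_theo = 540.4 g.
At 56.5 % efficiency, m_actual = 0.565 × 540.4 = 305 g.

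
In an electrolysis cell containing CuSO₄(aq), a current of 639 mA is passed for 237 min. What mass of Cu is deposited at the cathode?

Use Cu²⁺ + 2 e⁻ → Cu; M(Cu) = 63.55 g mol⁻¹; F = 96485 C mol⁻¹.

2.99 g

Q = I·t = 0.6390 A × 14220 s = 9087 C.
n(e⁻) = Q/F = 9087 / 96485 = 0.09418 mol.
Cu²⁺ + 2 e⁻ → Cu, so n(Cu) = n(e⁻)/2 = 0.04709 mol.
m = n·M = 0.04709 × 63.55 = 2.99 g.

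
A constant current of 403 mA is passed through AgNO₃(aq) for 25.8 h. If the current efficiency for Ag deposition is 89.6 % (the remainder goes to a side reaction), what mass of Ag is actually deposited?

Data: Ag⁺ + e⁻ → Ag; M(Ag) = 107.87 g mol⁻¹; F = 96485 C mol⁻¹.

37.5 g

Q = I·t = 0.4030 × 92880 = 37430 C.
n(e⁻) = 37430/96485 = 0.3879 mol; theoretically n(Ag) = 0.3879/1 = 0.3879 mol, m_theo = 41.85 g.
At 89.6 % efficiency, m_actual = 0.896 × 41.85 = 37.5 g.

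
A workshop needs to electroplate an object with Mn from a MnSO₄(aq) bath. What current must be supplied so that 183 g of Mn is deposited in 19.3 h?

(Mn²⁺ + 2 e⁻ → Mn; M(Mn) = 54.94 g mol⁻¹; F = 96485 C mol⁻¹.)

9.25 A

n(Mn) = 183 / 54.94 = 3.331 mol.
n(e⁻) = 2 × 3.331 = 6.662 mol.
Q = n(e⁻)·F = 6.662 × 96485 = 642800 C.
I = Q/t = 642800 / 69480 s = 9.25 A.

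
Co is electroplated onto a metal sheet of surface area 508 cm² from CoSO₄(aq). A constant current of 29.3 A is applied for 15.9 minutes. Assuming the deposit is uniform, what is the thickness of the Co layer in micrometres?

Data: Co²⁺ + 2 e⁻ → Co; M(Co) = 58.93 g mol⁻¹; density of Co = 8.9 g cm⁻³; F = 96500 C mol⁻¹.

Q = I·t = 29.30 × 954.00 = 27950 C; n(e⁻) = 0.2897 mol.
n(Co) = n(e⁻)/2 = 0.1448 mol, so m = 0.1448 × 58.93 = 8.535 g.
Volume = m/ρ = 8.535 / 8.9 = 0.9590 cm³.
Thickness = V/A = 0.9590 / 508 = 0.00189 cm = 18.9 μm.

18.9 μm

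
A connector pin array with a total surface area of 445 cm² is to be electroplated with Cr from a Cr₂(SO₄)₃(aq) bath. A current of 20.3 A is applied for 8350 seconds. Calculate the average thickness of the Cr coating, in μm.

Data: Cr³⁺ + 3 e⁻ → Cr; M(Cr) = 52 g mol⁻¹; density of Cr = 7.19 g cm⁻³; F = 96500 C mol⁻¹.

Q = I·t = 20.30 × 8350.0 = 169500 C; n(e⁻) = 1.757 mol.
n(Cr) = n(e⁻)/3 = 0.5855 mol, so m = 0.5855 × 52 = 30.45 g.
Volume = m/ρ = 30.45 / 7.19 = 4.235 cm³.
Thickness = V/A = 4.235 / 445 = 0.00952 cm = 95.2 μm.

95.2 μm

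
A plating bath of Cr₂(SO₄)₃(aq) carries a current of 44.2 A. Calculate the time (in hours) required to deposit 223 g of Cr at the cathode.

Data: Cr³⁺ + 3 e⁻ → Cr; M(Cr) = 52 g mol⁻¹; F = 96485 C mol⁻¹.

n(Cr) = m/M = 223 / 52 = 4.288 mol.
Each Cr atom requires 3 electrons, so n(e⁻) = 3 × 4.288 = 12.87 mol.
Q = n(e⁻)·F = 12.87 × 96485 = 1241000 C.
t = Q/I = 1241000 / 44.20 A = 28080 s = 7.80 h.

7.80 h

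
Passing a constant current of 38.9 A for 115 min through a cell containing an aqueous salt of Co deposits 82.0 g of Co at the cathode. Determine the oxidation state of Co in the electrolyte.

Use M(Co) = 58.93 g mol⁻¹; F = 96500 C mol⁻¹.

Q = I·t = 38.90 A × 6900.0 s = 268400 C, so n(e⁻) = 268400/96500 = 2.781 mol.
n(Co) deposited = 82.0 / 58.93 = 1.391 mol.
Electrons per atom = n(e⁻)/n(Co) = 2.781 / 1.391 = 2.00 ≈ 2, so the ion is Co²⁺.

+2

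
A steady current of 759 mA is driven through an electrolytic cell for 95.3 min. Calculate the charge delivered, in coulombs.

Q = I·t = 0.7590 A × 5718.0 s = 4340 C.

4340 C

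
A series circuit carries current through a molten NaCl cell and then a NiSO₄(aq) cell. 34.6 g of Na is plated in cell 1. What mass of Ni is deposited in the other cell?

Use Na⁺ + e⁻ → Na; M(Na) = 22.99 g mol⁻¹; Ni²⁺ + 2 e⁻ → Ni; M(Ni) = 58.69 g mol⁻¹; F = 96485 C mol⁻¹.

44.2 g

n(Na) = 34.6 / 22.99 = 1.505 mol.
Since Na⁺ + e⁻ → Na, n(e⁻) passed = 1 × 1.505 = 1.505 mol.
Cells in series carry the same charge, so the same 1.505 mol of electrons passes through cell 2.
Ni²⁺ + 2 e⁻ → Ni, so n(Ni) = 1.505 / 2 = 0.7525 mol.
m(Ni) = 0.7525 × 58.69 = 44.2 g.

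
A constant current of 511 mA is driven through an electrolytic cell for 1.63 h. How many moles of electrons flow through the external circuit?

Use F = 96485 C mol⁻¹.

Q = I·t = 0.5110 A × 5868.0 s = 2999 C.
n(e⁻) = Q/F = 2999 / 96485 = 0.0311 mol.

0.0311 mol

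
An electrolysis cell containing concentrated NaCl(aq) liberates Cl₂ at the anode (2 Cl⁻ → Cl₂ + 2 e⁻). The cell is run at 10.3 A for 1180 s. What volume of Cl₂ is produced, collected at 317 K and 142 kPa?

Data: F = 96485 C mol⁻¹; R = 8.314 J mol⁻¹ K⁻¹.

1.17 L

Q = I·t = 10.30 A × 1180.0 s = 12150 C.
n(e⁻) = Q/F = 12150 / 96485 = 0.1260 mol.
2 electrons are transferred per Cl₂ molecule, so n(Cl₂) = 0.1260 / 2 = 0.06298 mol.
V = nRT/P = (0.06298 × 8.314 × 317) / (142 × 10³ Pa) = 0.00117 m³ = 1.17 L.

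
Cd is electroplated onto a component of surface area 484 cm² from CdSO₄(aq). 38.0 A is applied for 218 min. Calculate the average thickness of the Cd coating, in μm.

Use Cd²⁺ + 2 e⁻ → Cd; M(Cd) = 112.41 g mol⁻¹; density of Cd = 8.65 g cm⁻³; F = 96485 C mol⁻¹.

Q = I·t = 38.00 × 13080 = 497000 C; n(e⁻) = 5.151 mol.
n(Cd) = n(e⁻)/2 = 2.576 mol, so m = 2.576 × 112.41 = 289.5 g.
Volume = m/ρ = 289.5 / 8.65 = 33.47 cm³.
Thickness = V/A = 33.47 / 484 = 0.0692 cm = 692 μm.

692 μm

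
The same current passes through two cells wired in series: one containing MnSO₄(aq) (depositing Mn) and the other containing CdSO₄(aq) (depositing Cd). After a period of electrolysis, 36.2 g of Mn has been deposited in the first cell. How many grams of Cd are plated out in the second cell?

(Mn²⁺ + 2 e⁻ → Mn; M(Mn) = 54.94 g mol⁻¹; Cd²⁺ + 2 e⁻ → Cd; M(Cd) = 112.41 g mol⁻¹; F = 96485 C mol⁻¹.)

74.1 g

n(Mn) = 36.2 / 54.94 = 0.6589 mol.
Since Mn²⁺ + 2 e⁻ → Mn, n(e⁻) passed = 2 × 0.6589 = 1.318 mol.
Cells in series carry the same charge, so the same 1.318 mol of electrons passes through cell 2.
Cd²⁺ + 2 e⁻ → Cd, so n(Cd) = 1.318 / 2 = 0.6589 mol.
m(Cd) = 0.6589 × 112.41 = 74.1 g.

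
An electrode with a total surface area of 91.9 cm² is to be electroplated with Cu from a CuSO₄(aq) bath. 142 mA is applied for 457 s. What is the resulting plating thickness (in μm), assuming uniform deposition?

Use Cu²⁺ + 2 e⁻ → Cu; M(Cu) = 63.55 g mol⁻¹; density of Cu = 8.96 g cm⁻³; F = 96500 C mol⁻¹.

Q = I·t = 0.1420 × 457.00 = 64.89 C; n(e⁻) = 0.0006725 mol.
n(Cu) = n(e⁻)/2 = 0.0003362 mol, so m = 0.0003362 × 63.55 = 0.02137 g.
Volume = m/ρ = 0.02137 / 8.96 = 0.002385 cm³.
Thickness = V/A = 0.002385 / 91.9 = 2.60 × 10⁻⁵ cm = 0.260 μm.

0.260 μm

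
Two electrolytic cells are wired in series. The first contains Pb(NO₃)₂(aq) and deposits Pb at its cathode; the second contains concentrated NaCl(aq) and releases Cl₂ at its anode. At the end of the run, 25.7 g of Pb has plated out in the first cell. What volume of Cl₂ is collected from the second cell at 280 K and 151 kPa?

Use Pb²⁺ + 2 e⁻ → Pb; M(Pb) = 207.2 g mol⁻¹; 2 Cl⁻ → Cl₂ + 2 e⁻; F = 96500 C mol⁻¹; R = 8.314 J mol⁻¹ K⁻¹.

1.91 L

n(Pb) = 25.7 / 207.2 = 0.1240 mol, so n(e⁻) = 2 × 0.1240 = 0.2481 mol.
The cells are in series, so the same 0.2481 mol of electrons passes through the second cell.
2 Cl⁻ → Cl₂ + 2 e⁻ — 2 mol e⁻ per mol Cl₂, so n(Cl₂) = 0.2481/2 = 0.1240 mol.
V = nRT/P = (0.1240 × 8.314 × 280) / (151 × 10³) = 0.00191 m³ = 1.91 L.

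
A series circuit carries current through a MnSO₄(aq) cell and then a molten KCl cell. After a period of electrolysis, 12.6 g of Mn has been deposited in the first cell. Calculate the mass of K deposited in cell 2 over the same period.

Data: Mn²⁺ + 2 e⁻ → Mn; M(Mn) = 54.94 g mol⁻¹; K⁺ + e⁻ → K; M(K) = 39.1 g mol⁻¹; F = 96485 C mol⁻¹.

17.9 g

n(Mn) = 12.6 / 54.94 = 0.2293 mol.
Since Mn²⁺ + 2 e⁻ → Mn, n(e⁻) passed = 2 × 0.2293 = 0.4587 mol.
Cells in series carry the same charge, so the same 0.4587 mol of electrons passes through cell 2.
K⁺ + e⁻ → K, so n(K) = 0.4587 / 1 = 0.4587 mol.
m(K) = 0.4587 × 39.1 = 17.9 g.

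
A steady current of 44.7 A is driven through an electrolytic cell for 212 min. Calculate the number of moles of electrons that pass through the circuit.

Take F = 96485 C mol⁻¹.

5.89 mol

Q = I·t = 44.70 A × 12720 s = 568600 C.
n(e⁻) = Q/F = 568600 / 96485 = 5.89 mol.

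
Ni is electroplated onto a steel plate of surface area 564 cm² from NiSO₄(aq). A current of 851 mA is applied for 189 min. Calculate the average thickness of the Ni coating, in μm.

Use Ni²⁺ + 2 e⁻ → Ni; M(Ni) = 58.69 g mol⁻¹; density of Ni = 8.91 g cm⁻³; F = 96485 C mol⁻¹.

Q = I·t = 0.8510 × 11340 = 9650 C; n(e⁻) = 0.1000 mol.
n(Ni) = n(e⁻)/2 = 0.05001 mol, so m = 0.05001 × 58.69 = 2.935 g.
Volume = m/ρ = 2.935 / 8.91 = 0.3294 cm³.
Thickness = V/A = 0.3294 / 564 = 5.84 × 10⁻⁴ cm = 5.84 μm.

5.84 μm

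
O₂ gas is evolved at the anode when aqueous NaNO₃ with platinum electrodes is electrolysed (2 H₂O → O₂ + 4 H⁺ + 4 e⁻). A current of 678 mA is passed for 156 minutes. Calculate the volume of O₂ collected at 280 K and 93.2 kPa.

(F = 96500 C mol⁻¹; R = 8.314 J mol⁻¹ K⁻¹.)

0.411 L

Q = I·t = 0.6780 A × 9360.0 s = 6346 C.
n(e⁻) = Q/F = 6346 / 96500 = 0.06576 mol.
4 electrons are transferred per O₂ molecule, so n(O₂) = 0.06576 / 4 = 0.01644 mol.
V = nRT/P = (0.01644 × 8.314 × 280) / (93.2 × 10³ Pa) = 4.11 × 10⁻⁴ m³ = 0.411 L.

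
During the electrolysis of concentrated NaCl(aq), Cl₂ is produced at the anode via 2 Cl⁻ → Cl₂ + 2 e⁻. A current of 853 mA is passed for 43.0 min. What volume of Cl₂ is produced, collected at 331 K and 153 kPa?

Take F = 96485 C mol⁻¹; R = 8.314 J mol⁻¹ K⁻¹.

Q = I·t = 0.8530 A × 2580.0 s = 2201 C.
n(e⁻) = Q/F = 2201 / 96485 = 0.02281 mol.
2 electrons are transferred per Cl₂ molecule, so n(Cl₂) = 0.02281 / 2 = 0.01140 mol.
V = nRT/P = (0.01140 × 8.314 × 331) / (153 × 10³ Pa) = 2.05 × 10⁻⁴ m³ = 0.205 L.

0.205 L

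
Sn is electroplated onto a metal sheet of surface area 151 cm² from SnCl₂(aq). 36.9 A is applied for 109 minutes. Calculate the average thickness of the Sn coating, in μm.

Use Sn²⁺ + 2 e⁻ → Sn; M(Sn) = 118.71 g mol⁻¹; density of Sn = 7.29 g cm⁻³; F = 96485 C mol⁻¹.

1350 μm

Q = I·t = 36.90 × 6540.0 = 241300 C; n(e⁻) = 2.501 mol.
n(Sn) = n(e⁻)/2 = 1.251 mol, so m = 1.251 × 118.71 = 148.5 g.
Volume = m/ρ = 148.5 / 7.29 = 20.36 cm³.
Thickness = V/A = 20.36 / 151 = 0.135 cm = 1350 μm.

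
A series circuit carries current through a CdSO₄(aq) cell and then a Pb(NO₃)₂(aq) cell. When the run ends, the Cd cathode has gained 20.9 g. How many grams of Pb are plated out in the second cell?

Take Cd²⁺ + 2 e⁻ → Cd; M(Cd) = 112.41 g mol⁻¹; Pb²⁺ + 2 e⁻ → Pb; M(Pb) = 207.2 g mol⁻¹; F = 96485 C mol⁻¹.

38.5 g

n(Cd) = 20.9 / 112.41 = 0.1859 mol.
Since Cd²⁺ + 2 e⁻ → Cd, n(e⁻) passed = 2 × 0.1859 = 0.3719 mol.
Cells in series carry the same charge, so the same 0.3719 mol of electrons passes through cell 2.
Pb²⁺ + 2 e⁻ → Pb, so n(Pb) = 0.3719 / 2 = 0.1859 mol.
m(Pb) = 0.1859 × 207.2 = 38.5 g.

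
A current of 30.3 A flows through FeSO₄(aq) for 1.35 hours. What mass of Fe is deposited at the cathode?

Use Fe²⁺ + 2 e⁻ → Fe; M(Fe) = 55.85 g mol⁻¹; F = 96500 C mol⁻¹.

Q = I·t = 30.30 A × 4860.0 s = 147300 C.
n(e⁻) = Q/F = 147300 / 96500 = 1.526 mol.
Fe²⁺ + 2 e⁻ → Fe, so n(Fe) = n(e⁻)/2 = 0.7630 mol.
m = n·M = 0.7630 × 55.85 = 42.6 g.

42.6 g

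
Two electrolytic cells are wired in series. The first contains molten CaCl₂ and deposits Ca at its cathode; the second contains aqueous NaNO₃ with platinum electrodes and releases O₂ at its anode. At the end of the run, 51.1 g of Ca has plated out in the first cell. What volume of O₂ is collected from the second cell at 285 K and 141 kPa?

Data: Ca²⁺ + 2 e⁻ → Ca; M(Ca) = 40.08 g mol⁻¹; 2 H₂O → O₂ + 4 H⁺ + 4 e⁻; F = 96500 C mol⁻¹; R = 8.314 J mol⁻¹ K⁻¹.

10.7 L

n(Ca) = 51.1 / 40.08 = 1.275 mol, so n(e⁻) = 2 × 1.275 = 2.550 mol.
The cells are in series, so the same 2.550 mol of electrons passes through the second cell.
2 H₂O → O₂ + 4 H⁺ + 4 e⁻ — 4 mol e⁻ per mol O₂, so n(O₂) = 2.550/4 = 0.6375 mol.
V = nRT/P = (0.6375 × 8.314 × 285) / (141 × 10³) = 0.0107 m³ = 10.7 L.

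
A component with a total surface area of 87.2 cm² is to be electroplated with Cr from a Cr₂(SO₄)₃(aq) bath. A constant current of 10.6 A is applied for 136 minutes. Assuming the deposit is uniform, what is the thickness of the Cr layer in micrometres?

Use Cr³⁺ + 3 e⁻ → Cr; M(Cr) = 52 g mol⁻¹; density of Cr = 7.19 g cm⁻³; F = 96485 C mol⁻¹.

248 μm

Q = I·t = 10.60 × 8160.0 = 86500 C; n(e⁻) = 0.8965 mol.
n(Cr) = n(e⁻)/3 = 0.2988 mol, so m = 0.2988 × 52 = 15.54 g.
Volume = m/ρ = 15.54 / 7.19 = 2.161 cm³.
Thickness = V/A = 2.161 / 87.2 = 0.0248 cm = 248 μm.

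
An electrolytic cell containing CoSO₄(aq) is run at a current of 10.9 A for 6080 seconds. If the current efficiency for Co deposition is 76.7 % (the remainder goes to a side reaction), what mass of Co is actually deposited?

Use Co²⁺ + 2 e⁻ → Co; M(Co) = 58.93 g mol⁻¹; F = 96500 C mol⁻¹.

Q = I·t = 10.90 × 6080.0 = 66270 C.
n(e⁻) = 66270/96500 = 0.6868 mol; theoretically n(Co) = 0.6868/2 = 0.3434 mol, m_theo = 20.24 g.
At 76.7 % efficiency, m_actual = 0.767 × 20.24 = 15.5 g.

15.5 g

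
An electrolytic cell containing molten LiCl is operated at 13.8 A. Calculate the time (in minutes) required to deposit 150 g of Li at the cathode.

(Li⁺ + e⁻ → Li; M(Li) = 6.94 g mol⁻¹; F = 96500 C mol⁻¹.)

2520 min

n(Li) = m/M = 150 / 6.94 = 21.61 mol.
Each Li atom requires 1 electron, so n(e⁻) = 1 × 21.61 = 21.61 mol.
Q = n(e⁻)·F = 21.61 × 96500 = 2086000 C.
t = Q/I = 2086000 / 13.80 A = 151100 s = 2520 min.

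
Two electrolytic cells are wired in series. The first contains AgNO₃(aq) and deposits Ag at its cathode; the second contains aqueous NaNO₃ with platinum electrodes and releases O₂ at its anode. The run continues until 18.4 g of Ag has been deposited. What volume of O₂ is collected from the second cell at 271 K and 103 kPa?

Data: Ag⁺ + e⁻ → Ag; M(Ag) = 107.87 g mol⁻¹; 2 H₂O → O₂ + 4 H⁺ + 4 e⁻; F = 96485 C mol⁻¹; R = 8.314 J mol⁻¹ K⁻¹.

0.933 L

n(Ag) = 18.4 / 107.87 = 0.1706 mol, so n(e⁻) = 1 × 0.1706 = 0.1706 mol.
The cells are in series, so the same 0.1706 mol of electrons passes through the second cell.
2 H₂O → O₂ + 4 H⁺ + 4 e⁻ — 4 mol e⁻ per mol O₂, so n(O₂) = 0.1706/4 = 0.04264 mol.
V = nRT/P = (0.04264 × 8.314 × 271) / (103 × 10³) = 9.33 × 10⁻⁴ m³ = 0.933 L.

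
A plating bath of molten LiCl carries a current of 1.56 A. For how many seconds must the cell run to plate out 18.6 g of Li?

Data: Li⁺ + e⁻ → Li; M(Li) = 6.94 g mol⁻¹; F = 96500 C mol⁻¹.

1.66 × 10⁵ s

n(Li) = m/M = 18.6 / 6.94 = 2.680 mol.
Each Li atom requires 1 electron, so n(e⁻) = 1 × 2.680 = 2.680 mol.
Q = n(e⁻)·F = 2.680 × 96500 = 258600 C.
t = Q/I = 258600 / 1.560 A = 165800 s.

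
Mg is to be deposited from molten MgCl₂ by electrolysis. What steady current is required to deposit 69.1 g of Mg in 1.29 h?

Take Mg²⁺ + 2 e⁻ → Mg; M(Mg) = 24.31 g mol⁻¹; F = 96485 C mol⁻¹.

118 A

n(Mg) = 69.1 / 24.31 = 2.842 mol.
n(e⁻) = 2 × 2.842 = 5.685 mol.
Q = n(e⁻)·F = 5.685 × 96485 = 548500 C.
I = Q/t = 548500 / 4644.0 s = 118 A.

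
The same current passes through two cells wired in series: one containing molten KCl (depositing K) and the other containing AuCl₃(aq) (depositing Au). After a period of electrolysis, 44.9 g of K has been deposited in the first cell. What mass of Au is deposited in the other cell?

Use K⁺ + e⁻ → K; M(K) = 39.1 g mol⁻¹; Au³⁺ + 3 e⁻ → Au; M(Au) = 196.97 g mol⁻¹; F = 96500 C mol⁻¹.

n(K) = 44.9 / 39.1 = 1.148 mol.
Since K⁺ + e⁻ → K, n(e⁻) passed = 1 × 1.148 = 1.148 mol.
Cells in series carry the same charge, so the same 1.148 mol of electrons passes through cell 2.
Au³⁺ + 3 e⁻ → Au, so n(Au) = 1.148 / 3 = 0.3828 mol.
m(Au) = 0.3828 × 196.97 = 75.4 g.

75.4 g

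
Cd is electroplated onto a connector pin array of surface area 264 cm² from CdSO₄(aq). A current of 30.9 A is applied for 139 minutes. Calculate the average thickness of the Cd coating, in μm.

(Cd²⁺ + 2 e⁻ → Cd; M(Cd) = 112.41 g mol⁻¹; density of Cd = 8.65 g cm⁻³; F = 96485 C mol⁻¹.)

Q = I·t = 30.90 × 8340.0 = 257700 C; n(e⁻) = 2.671 mol.
n(Cd) = n(e⁻)/2 = 1.335 mol, so m = 1.335 × 112.41 = 150.1 g.
Volume = m/ρ = 150.1 / 8.65 = 17.35 cm³.
Thickness = V/A = 17.35 / 264 = 0.0657 cm = 657 μm.

657 μm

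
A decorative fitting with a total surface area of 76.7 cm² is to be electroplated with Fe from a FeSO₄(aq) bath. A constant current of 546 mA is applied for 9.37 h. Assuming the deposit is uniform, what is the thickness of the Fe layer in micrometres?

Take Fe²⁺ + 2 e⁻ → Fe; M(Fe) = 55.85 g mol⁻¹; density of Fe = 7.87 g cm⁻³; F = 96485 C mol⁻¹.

88.3 μm

Q = I·t = 0.5460 × 33732 = 18420 C; n(e⁻) = 0.1909 mol.
n(Fe) = n(e⁻)/2 = 0.09544 mol, so m = 0.09544 × 55.85 = 5.331 g.
Volume = m/ρ = 5.331 / 7.87 = 0.6773 cm³.
Thickness = V/A = 0.6773 / 76.7 = 0.00883 cm = 88.3 μm.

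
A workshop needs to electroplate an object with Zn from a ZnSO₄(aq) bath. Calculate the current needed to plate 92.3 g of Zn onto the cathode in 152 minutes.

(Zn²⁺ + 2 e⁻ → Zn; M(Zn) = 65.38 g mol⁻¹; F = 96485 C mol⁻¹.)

29.9 A

n(Zn) = 92.3 / 65.38 = 1.412 mol.
n(e⁻) = 2 × 1.412 = 2.823 mol.
Q = n(e⁻)·F = 2.823 × 96485 = 272400 C.
I = Q/t = 272400 / 9120.0 s = 29.9 A.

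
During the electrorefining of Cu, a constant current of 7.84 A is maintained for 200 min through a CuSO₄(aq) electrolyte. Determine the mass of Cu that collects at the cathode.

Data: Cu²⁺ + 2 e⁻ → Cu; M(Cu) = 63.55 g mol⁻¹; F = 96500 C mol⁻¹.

Q = I·t = 7.840 A × 12000 s = 94080 C.
n(e⁻) = Q/F = 94080 / 96500 = 0.9749 mol.
Cu²⁺ + 2 e⁻ → Cu, so n(Cu) = n(e⁻)/2 = 0.4875 mol.
m = n·M = 0.4875 × 63.55 = 31.0 g.

31.0 g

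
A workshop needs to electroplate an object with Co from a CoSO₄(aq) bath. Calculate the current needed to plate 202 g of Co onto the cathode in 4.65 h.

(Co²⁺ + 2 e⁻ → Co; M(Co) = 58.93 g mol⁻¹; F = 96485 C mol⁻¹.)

39.5 A

n(Co) = 202 / 58.93 = 3.428 mol.
n(e⁻) = 2 × 3.428 = 6.856 mol.
Q = n(e⁻)·F = 6.856 × 96485 = 661500 C.
I = Q/t = 661500 / 16740 s = 39.5 A.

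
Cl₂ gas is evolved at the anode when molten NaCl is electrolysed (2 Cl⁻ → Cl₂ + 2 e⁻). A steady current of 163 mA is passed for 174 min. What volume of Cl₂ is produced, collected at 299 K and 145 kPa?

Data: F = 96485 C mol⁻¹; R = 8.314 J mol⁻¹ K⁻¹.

0.151 L

Q = I·t = 0.1630 A × 10440 s = 1702 C.
n(e⁻) = Q/F = 1702 / 96485 = 0.01764 mol.
2 electrons are transferred per Cl₂ molecule, so n(Cl₂) = 0.01764 / 2 = 0.008819 mol.
V = nRT/P = (0.008819 × 8.314 × 299) / (145 × 10³ Pa) = 1.51 × 10⁻⁴ m³ = 0.151 L.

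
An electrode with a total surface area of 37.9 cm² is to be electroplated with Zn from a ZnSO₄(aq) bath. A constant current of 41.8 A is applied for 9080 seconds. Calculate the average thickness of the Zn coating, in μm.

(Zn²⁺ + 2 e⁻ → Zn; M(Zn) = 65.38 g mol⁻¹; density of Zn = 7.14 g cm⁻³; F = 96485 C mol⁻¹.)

4750 μm

Q = I·t = 41.80 × 9080.0 = 379500 C; n(e⁻) = 3.934 mol.
n(Zn) = n(e⁻)/2 = 1.967 mol, so m = 1.967 × 65.38 = 128.6 g.
Volume = m/ρ = 128.6 / 7.14 = 18.01 cm³.
Thickness = V/A = 18.01 / 37.9 = 0.475 cm = 4750 μm.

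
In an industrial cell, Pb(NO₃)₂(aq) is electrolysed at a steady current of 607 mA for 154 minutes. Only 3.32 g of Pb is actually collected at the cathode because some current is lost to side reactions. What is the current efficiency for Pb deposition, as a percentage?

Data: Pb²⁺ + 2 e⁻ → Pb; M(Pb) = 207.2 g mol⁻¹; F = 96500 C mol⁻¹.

55.1 %

Q = I·t = 0.6070 × 9240.0 = 5609 C; n(e⁻) = 5609/96500 = 0.05812 mol.
Theoretical n(Pb) = n(e⁻)/2 = 0.02906 mol, i.e. m_theo = 0.02906 × 207.2 = 6.021 g.
Efficiency = m_actual / m_theo = 3.32 / 6.021 = 55.1 %.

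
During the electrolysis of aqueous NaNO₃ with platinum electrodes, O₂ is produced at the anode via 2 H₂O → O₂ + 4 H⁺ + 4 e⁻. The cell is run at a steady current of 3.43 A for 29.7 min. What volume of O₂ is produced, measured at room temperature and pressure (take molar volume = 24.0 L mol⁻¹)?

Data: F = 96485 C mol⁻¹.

Q = I·t = 3.430 A × 1782.0 s = 6112 C.
n(e⁻) = Q/F = 6112 / 96485 = 0.06335 mol.
4 electrons are transferred per O₂ molecule, so n(O₂) = 0.06335 / 4 = 0.01584 mol.
V = n × V_m = 0.01584 × 24.0 = 0.380 L.

0.380 L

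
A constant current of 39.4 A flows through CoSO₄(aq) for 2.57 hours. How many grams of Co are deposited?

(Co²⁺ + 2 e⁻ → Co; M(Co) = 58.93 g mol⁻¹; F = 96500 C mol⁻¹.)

Q = I·t = 39.40 A × 9252.0 s = 364500 C.
n(e⁻) = Q/F = 364500 / 96500 = 3.778 mol.
Co²⁺ + 2 e⁻ → Co, so n(Co) = n(e⁻)/2 = 1.889 mol.
m = n·M = 1.889 × 58.93 = 111 g.

111 g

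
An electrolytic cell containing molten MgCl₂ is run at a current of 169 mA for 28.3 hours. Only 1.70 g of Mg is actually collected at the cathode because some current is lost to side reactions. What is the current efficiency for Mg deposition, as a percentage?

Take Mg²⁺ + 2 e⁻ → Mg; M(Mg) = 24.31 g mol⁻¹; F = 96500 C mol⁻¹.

78.4 %

Q = I·t = 0.1690 × 101880 = 17220 C; n(e⁻) = 17220/96500 = 0.1784 mol.
Theoretical n(Mg) = n(e⁻)/2 = 0.08921 mol, i.e. m_theo = 0.08921 × 24.31 = 2.169 g.
Efficiency = m_actual / m_theo = 1.70 / 2.169 = 78.4 %.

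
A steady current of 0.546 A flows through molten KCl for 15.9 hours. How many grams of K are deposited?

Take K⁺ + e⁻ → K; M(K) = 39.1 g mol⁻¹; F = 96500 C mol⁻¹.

12.7 g

Q = I·t = 0.5460 A × 57240 s = 31250 C.
n(e⁻) = Q/F = 31250 / 96500 = 0.3239 mol.
K⁺ + e⁻ → K, so n(K) = n(e⁻)/1 = 0.3239 mol.
m = n·M = 0.3239 × 39.1 = 12.7 g.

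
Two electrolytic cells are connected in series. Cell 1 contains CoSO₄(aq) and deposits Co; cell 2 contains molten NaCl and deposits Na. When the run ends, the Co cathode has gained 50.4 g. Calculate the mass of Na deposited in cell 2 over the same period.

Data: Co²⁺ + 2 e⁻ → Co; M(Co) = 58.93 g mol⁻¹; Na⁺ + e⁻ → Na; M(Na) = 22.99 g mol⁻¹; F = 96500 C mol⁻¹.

n(Co) = 50.4 / 58.93 = 0.8553 mol.
Since Co²⁺ + 2 e⁻ → Co, n(e⁻) passed = 2 × 0.8553 = 1.711 mol.
Cells in series carry the same charge, so the same 1.711 mol of electrons passes through cell 2.
Na⁺ + e⁻ → Na, so n(Na) = 1.711 / 1 = 1.711 mol.
m(Na) = 1.711 × 22.99 = 39.3 g.

39.3 g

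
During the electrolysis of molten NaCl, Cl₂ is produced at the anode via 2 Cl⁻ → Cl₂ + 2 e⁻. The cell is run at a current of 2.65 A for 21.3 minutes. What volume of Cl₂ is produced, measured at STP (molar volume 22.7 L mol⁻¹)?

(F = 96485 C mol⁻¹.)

0.398 L

Q = I·t = 2.650 A × 1278.0 s = 3387 C.
n(e⁻) = Q/F = 3387 / 96485 = 0.03510 mol.
2 electrons are transferred per Cl₂ molecule, so n(Cl₂) = 0.03510 / 2 = 0.01755 mol.
V = n × V_m = 0.01755 × 22.7 = 0.398 L.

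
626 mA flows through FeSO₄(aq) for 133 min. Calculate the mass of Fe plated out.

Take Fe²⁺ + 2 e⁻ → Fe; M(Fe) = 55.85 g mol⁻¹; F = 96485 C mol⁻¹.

Q = I·t = 0.6260 A × 7980.0 s = 4995 C.
n(e⁻) = Q/F = 4995 / 96485 = 0.05177 mol.
Fe²⁺ + 2 e⁻ → Fe, so n(Fe) = n(e⁻)/2 = 0.02589 mol.
m = n·M = 0.02589 × 55.85 = 1.45 g.

1.45 g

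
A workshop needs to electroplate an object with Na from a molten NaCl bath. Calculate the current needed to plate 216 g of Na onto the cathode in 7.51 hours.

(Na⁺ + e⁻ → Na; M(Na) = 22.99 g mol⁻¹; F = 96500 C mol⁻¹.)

n(Na) = 216 / 22.99 = 9.395 mol.
n(e⁻) = 1 × 9.395 = 9.395 mol.
Q = n(e⁻)·F = 9.395 × 96500 = 906700 C.
I = Q/t = 906700 / 27036 s = 33.5 A.

33.5 A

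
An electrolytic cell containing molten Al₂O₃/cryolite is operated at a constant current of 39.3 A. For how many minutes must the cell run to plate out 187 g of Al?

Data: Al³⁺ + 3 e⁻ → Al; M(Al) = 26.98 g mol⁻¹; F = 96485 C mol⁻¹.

851 min

n(Al) = m/M = 187 / 26.98 = 6.931 mol.
Each Al atom requires 3 electrons, so n(e⁻) = 3 × 6.931 = 20.79 mol.
Q = n(e⁻)·F = 20.79 × 96485 = 2006000 C.
t = Q/I = 2006000 / 39.30 A = 51050 s = 851 min.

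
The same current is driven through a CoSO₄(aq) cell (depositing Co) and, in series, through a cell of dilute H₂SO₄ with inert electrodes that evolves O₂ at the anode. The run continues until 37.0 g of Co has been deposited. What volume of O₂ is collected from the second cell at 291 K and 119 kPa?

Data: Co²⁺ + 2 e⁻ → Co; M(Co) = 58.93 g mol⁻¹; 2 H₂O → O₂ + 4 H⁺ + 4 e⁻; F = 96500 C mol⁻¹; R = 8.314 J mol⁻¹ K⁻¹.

6.38 L

n(Co) = 37.0 / 58.93 = 0.6279 mol, so n(e⁻) = 2 × 0.6279 = 1.256 mol.
The cells are in series, so the same 1.256 mol of electrons passes through the second cell.
2 H₂O → O₂ + 4 H⁺ + 4 e⁻ — 4 mol e⁻ per mol O₂, so n(O₂) = 1.256/4 = 0.3139 mol.
V = nRT/P = (0.3139 × 8.314 × 291) / (119 × 10³) = 0.00638 m³ = 6.38 L.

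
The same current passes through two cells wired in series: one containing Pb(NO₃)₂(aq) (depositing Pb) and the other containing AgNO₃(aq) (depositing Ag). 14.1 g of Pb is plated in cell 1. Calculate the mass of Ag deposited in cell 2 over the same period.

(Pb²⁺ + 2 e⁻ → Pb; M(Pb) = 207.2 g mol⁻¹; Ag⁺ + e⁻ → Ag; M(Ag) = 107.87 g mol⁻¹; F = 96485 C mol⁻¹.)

n(Pb) = 14.1 / 207.2 = 0.06805 mol.
Since Pb²⁺ + 2 e⁻ → Pb, n(e⁻) passed = 2 × 0.06805 = 0.1361 mol.
Cells in series carry the same charge, so the same 0.1361 mol of electrons passes through cell 2.
Ag⁺ + e⁻ → Ag, so n(Ag) = 0.1361 / 1 = 0.1361 mol.
m(Ag) = 0.1361 × 107.87 = 14.7 g.

14.7 g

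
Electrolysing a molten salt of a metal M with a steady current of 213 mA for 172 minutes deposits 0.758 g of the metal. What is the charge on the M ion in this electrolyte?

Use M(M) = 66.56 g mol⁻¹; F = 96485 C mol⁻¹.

Q = I·t = 0.2130 A × 10320 s = 2198 C, so n(e⁻) = 2198/96485 = 0.02278 mol.
n(M) deposited = 0.758 / 66.56 = 0.01139 mol.
Electrons per atom = n(e⁻)/n(M) = 0.02278 / 0.01139 = 2.00 ≈ 2, so the ion is M²⁺.

+2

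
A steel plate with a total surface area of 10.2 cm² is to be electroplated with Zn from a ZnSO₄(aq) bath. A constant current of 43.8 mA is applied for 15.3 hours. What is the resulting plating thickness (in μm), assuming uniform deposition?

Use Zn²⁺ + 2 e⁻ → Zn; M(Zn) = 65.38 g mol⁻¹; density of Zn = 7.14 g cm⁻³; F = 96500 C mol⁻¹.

112 μm

Q = I·t = 0.04380 × 55080 = 2413 C; n(e⁻) = 0.02500 mol.
n(Zn) = n(e⁻)/2 = 0.01250 mol, so m = 0.01250 × 65.38 = 0.8173 g.
Volume = m/ρ = 0.8173 / 7.14 = 0.1145 cm³.
Thickness = V/A = 0.1145 / 10.2 = 0.0112 cm = 112 μm.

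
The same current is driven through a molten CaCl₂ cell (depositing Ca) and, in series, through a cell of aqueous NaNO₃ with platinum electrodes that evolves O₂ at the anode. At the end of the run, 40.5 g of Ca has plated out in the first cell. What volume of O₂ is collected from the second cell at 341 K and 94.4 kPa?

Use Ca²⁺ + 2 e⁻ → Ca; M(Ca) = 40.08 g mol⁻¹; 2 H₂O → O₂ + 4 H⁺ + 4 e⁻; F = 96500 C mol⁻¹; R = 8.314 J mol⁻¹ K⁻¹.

15.2 L

n(Ca) = 40.5 / 40.08 = 1.010 mol, so n(e⁻) = 2 × 1.010 = 2.021 mol.
The cells are in series, so the same 2.021 mol of electrons passes through the second cell.
2 H₂O → O₂ + 4 H⁺ + 4 e⁻ — 4 mol e⁻ per mol O₂, so n(O₂) = 2.021/4 = 0.5052 mol.
V = nRT/P = (0.5052 × 8.314 × 341) / (94.4 × 10³) = 0.0152 m³ = 15.2 L.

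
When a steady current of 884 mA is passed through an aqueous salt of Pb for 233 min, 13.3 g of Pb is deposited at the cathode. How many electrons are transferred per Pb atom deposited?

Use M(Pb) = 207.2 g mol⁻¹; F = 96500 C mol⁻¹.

Q = I·t = 0.8840 A × 13980 s = 12360 C, so n(e⁻) = 12360/96500 = 0.1281 mol.
n(Pb) deposited = 13.3 / 207.2 = 0.06419 mol.
Electrons per atom = n(e⁻)/n(Pb) = 0.1281 / 0.06419 = 2.00 ≈ 2, so the ion is Pb²⁺.

2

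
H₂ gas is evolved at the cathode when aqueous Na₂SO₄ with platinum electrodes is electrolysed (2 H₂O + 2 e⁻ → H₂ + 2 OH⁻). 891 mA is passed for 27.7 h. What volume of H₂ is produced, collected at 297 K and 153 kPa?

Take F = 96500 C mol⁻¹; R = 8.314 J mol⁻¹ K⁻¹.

7.43 L

Q = I·t = 0.8910 A × 99720 s = 88850 C.
n(e⁻) = Q/F = 88850 / 96500 = 0.9207 mol.
2 electrons are transferred per H₂ molecule, so n(H₂) = 0.9207 / 2 = 0.4604 mol.
V = nRT/P = (0.4604 × 8.314 × 297) / (153 × 10³ Pa) = 0.00743 m³ = 7.43 L.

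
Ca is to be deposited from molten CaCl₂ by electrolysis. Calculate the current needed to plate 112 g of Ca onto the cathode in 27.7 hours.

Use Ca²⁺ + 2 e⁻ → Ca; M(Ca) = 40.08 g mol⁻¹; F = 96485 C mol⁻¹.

n(Ca) = 112 / 40.08 = 2.794 mol.
n(e⁻) = 2 × 2.794 = 5.589 mol.
Q = n(e⁻)·F = 5.589 × 96485 = 539200 C.
I = Q/t = 539200 / 99720 s = 5.41 A.

5.41 A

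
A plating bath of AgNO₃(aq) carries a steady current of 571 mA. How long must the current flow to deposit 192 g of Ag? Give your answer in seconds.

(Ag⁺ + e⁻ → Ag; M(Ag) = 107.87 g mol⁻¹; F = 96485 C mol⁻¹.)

n(Ag) = m/M = 192 / 107.87 = 1.780 mol.
Each Ag atom requires 1 electron, so n(e⁻) = 1 × 1.780 = 1.780 mol.
Q = n(e⁻)·F = 1.780 × 96485 = 171700 C.
t = Q/I = 171700 / 0.5710 A = 300800 s.

3.01 × 10⁵ s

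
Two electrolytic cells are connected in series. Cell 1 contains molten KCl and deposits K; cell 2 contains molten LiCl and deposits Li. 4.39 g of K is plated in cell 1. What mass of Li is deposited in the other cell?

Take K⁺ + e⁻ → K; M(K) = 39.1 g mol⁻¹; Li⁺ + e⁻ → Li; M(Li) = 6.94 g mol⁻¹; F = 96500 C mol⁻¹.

n(K) = 4.39 / 39.1 = 0.1123 mol.
Since K⁺ + e⁻ → K, n(e⁻) passed = 1 × 0.1123 = 0.1123 mol.
Cells in series carry the same charge, so the same 0.1123 mol of electrons passes through cell 2.
Li⁺ + e⁻ → Li, so n(Li) = 0.1123 / 1 = 0.1123 mol.
m(Li) = 0.1123 × 6.94 = 0.779 g.

0.779 g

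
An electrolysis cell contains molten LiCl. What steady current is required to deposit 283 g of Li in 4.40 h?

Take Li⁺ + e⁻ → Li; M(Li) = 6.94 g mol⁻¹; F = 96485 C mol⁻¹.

248 A

n(Li) = 283 / 6.94 = 40.78 mol.
n(e⁻) = 1 × 40.78 = 40.78 mol.
Q = n(e⁻)·F = 40.78 × 96485 = 3934000 C.
I = Q/t = 3934000 / 15840 s = 248 A.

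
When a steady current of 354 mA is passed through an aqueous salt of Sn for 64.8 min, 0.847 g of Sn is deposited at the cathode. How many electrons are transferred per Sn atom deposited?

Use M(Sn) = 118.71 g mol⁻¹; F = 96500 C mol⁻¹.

Q = I·t = 0.3540 A × 3888.0 s = 1376 C, so n(e⁻) = 1376/96500 = 0.01426 mol.
n(Sn) deposited = 0.847 / 118.71 = 0.007135 mol.
Electrons per atom = n(e⁻)/n(Sn) = 0.01426 / 0.007135 = 2.00 ≈ 2, so the ion is Sn²⁺.

2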